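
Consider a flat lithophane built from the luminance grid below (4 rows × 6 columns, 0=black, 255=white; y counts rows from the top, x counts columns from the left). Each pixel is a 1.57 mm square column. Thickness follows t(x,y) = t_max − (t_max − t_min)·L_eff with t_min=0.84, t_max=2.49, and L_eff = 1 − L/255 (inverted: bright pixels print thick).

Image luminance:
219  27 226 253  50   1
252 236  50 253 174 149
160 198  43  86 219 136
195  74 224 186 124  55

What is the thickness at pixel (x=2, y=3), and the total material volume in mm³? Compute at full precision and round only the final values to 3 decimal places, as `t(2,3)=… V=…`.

span = t_max - t_min = 2.49 - 0.84 = 1.650
L(2,3) = 224, L_eff = 1 - 224/255 = 0.121569 (inverted)
t(2,3) = 2.49 - 1.650·0.121569 = 2.289
Σt over all 4·6 pixels = 36881/850 ≈ 43.3894118
V = pitch²·Σt = 1.57²·36881/850 = 106.951

t(2,3)=2.289 V=106.951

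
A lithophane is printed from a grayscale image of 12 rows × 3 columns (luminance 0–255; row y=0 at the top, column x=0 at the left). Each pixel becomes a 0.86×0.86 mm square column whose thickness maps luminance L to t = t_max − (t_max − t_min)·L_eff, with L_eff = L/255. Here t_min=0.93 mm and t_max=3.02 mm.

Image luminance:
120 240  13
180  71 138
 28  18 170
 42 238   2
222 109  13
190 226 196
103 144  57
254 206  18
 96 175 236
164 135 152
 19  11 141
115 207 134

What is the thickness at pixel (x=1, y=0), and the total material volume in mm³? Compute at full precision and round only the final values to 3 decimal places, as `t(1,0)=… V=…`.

span = t_max - t_min = 3.02 - 0.93 = 2.090
L(1,0) = 240, L_eff = 240/255 = 0.941176
t(1,0) = 3.02 - 2.090·0.941176 = 1.053
Σt over all 12·3 pixels = 1814513/25500 ≈ 71.1573725
V = pitch²·Σt = 0.86²·1814513/25500 = 52.628

t(1,0)=1.053 V=52.628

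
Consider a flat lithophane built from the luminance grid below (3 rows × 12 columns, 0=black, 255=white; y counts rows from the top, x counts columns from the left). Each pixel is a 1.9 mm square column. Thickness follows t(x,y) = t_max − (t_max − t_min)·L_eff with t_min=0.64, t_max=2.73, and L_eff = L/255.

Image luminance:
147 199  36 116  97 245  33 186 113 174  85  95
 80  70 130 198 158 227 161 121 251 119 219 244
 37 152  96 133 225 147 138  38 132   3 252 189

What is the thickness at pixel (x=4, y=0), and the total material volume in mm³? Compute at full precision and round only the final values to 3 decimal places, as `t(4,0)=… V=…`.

span = t_max - t_min = 2.73 - 0.64 = 2.090
L(4,0) = 97, L_eff = 97/255 = 0.380392
t(4,0) = 2.73 - 2.090·0.380392 = 1.935
Σt over all 3·12 pixels = 241921/4250 ≈ 56.9225882
V = pitch²·Σt = 1.9²·241921/4250 = 205.491

t(4,0)=1.935 V=205.491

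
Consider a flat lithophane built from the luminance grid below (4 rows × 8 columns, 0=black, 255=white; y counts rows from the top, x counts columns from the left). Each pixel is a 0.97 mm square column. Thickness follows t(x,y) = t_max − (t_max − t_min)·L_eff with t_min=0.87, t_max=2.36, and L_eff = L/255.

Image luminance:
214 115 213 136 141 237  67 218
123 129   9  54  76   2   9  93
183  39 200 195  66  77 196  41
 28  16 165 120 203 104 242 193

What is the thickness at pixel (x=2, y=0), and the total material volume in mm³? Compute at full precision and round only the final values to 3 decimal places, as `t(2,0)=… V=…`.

span = t_max - t_min = 2.36 - 0.87 = 1.490
L(2,0) = 213, L_eff = 213/255 = 0.835294
t(2,0) = 2.36 - 1.490·0.835294 = 1.115
Σt over all 4·8 pixels = 336016/6375 ≈ 52.7083922
V = pitch²·Σt = 0.97²·336016/6375 = 49.593

t(2,0)=1.115 V=49.593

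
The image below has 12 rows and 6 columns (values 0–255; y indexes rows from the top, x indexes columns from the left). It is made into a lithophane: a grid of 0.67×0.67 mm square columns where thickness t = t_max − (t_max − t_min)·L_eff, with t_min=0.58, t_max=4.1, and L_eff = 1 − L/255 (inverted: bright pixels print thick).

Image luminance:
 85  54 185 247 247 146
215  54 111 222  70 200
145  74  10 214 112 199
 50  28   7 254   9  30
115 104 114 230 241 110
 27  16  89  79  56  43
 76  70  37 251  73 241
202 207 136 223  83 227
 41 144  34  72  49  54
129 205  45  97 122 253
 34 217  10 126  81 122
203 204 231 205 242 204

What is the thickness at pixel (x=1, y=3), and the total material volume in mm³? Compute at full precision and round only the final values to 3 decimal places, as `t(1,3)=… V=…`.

span = t_max - t_min = 4.1 - 0.58 = 3.520
L(1,3) = 28, L_eff = 1 - 28/255 = 0.890196 (inverted)
t(1,3) = 4.1 - 3.520·0.890196 = 0.967
Σt over all 12·6 pixels = 1070716/6375 ≈ 167.9554510
V = pitch²·Σt = 0.67²·1070716/6375 = 75.395

t(1,3)=0.967 V=75.395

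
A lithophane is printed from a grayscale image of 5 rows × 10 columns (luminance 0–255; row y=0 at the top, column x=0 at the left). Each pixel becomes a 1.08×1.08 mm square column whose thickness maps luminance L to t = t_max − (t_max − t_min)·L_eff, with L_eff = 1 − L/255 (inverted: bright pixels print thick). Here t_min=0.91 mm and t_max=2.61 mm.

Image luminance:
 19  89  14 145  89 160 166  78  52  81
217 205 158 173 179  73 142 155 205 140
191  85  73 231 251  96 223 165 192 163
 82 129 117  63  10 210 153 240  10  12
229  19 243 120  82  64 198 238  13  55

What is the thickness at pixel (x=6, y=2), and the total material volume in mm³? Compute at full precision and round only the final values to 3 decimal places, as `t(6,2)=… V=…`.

t(6,2)=2.397 V=103.592

span = t_max - t_min = 2.61 - 0.91 = 1.700
L(6,2) = 223, L_eff = 1 - 223/255 = 0.125490 (inverted)
t(6,2) = 2.61 - 1.700·0.125490 = 2.397
Σt over all 5·10 pixels = 6661/75 ≈ 88.8133333
V = pitch²·Σt = 1.08²·6661/75 = 103.592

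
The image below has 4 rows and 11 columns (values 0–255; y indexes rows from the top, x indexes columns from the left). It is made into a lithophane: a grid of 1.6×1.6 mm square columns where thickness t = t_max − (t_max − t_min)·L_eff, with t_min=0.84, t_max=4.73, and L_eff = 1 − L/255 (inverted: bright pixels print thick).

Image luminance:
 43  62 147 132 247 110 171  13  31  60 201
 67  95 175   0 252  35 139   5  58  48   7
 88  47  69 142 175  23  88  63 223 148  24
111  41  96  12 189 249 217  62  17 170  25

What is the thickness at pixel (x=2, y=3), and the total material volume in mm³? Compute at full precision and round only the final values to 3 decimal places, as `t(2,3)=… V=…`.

span = t_max - t_min = 4.73 - 0.84 = 3.890
L(2,3) = 96, L_eff = 1 - 96/255 = 0.623529 (inverted)
t(2,3) = 4.73 - 3.890·0.623529 = 2.304
Σt over all 4·11 pixels = 881711/8500 ≈ 103.7307059
V = pitch²·Σt = 1.6²·881711/8500 = 265.551

t(2,3)=2.304 V=265.551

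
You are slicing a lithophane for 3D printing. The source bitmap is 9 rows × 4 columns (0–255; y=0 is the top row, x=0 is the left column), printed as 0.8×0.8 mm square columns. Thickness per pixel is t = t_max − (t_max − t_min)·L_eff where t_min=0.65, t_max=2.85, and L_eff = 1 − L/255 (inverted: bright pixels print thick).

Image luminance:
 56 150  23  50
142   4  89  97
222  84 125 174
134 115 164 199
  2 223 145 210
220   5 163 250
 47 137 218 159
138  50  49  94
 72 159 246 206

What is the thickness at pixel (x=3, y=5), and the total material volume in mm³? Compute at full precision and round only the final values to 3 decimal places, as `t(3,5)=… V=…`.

t(3,5)=2.807 V=40.491

span = t_max - t_min = 2.85 - 0.65 = 2.200
L(3,5) = 250, L_eff = 1 - 250/255 = 0.019608 (inverted)
t(3,5) = 2.85 - 2.200·0.019608 = 2.807
Σt over all 9·4 pixels = 80666/1275 ≈ 63.2674510
V = pitch²·Σt = 0.8²·80666/1275 = 40.491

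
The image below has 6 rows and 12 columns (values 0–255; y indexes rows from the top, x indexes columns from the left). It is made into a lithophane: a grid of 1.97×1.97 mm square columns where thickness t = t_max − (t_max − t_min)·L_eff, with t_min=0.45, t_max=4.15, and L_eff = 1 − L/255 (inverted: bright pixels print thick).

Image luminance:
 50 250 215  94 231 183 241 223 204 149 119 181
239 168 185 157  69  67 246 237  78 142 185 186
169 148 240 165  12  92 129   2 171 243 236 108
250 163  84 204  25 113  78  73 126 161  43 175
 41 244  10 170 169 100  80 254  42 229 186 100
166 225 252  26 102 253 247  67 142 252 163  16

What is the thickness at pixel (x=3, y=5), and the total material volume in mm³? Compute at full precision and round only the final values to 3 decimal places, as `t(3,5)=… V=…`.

t(3,5)=0.827 V=736.435

span = t_max - t_min = 4.15 - 0.45 = 3.700
L(3,5) = 26, L_eff = 1 - 26/255 = 0.898039 (inverted)
t(3,5) = 4.15 - 3.700·0.898039 = 0.827
Σt over all 6·12 pixels = 32259/170 ≈ 189.7588235
V = pitch²·Σt = 1.97²·32259/170 = 736.435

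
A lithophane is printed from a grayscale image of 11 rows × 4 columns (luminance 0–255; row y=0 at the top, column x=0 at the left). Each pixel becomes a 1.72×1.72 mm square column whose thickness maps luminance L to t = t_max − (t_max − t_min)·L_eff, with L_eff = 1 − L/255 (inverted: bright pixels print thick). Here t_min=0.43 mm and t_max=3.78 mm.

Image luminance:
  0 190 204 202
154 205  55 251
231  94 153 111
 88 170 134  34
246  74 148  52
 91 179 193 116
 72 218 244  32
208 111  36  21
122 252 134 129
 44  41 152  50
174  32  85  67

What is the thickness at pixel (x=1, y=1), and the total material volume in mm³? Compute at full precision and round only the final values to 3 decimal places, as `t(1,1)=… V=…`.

span = t_max - t_min = 3.78 - 0.43 = 3.350
L(1,1) = 205, L_eff = 1 - 205/255 = 0.196078 (inverted)
t(1,1) = 3.78 - 3.350·0.196078 = 3.123
Σt over all 11·4 pixels = 18865/204 ≈ 92.4754902
V = pitch²·Σt = 1.72²·18865/204 = 273.579

t(1,1)=3.123 V=273.579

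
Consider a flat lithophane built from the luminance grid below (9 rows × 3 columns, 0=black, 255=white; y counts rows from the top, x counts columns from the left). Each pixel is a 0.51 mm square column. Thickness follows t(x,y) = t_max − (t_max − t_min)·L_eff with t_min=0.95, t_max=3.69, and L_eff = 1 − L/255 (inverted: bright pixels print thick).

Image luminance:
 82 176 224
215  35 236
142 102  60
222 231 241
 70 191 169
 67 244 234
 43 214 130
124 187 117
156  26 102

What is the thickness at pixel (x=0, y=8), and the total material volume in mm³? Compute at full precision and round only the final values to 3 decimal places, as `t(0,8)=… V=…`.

span = t_max - t_min = 3.69 - 0.95 = 2.740
L(0,8) = 156, L_eff = 1 - 156/255 = 0.388235 (inverted)
t(0,8) = 3.69 - 2.740·0.388235 = 2.626
Σt over all 9·3 pixels = 352207/5100 ≈ 69.0601961
V = pitch²·Σt = 0.51²·352207/5100 = 17.963

t(0,8)=2.626 V=17.963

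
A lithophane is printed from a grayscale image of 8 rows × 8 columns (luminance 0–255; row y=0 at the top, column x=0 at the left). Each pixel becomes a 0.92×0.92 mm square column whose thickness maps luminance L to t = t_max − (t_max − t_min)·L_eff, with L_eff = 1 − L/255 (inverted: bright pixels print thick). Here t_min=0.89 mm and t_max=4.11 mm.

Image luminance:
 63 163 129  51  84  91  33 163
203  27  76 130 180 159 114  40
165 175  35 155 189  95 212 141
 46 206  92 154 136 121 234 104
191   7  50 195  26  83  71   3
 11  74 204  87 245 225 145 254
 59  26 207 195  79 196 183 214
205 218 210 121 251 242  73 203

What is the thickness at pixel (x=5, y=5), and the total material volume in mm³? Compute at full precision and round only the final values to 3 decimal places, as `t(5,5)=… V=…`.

span = t_max - t_min = 4.11 - 0.89 = 3.220
L(5,5) = 225, L_eff = 1 - 225/255 = 0.117647 (inverted)
t(5,5) = 4.11 - 3.220·0.117647 = 3.731
Σt over all 8·8 pixels = 2097799/12750 ≈ 164.5332549
V = pitch²·Σt = 0.92²·2097799/12750 = 139.261

t(5,5)=3.731 V=139.261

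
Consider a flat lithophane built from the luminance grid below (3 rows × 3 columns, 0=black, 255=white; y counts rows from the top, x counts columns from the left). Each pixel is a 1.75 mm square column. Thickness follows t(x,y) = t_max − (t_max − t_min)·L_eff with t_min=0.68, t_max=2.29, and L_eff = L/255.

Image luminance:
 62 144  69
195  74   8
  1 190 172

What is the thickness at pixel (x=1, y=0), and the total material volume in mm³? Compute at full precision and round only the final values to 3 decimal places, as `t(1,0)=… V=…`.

t(1,0)=1.381 V=45.426

span = t_max - t_min = 2.29 - 0.68 = 1.610
L(1,0) = 144, L_eff = 144/255 = 0.564706
t(1,0) = 2.29 - 1.610·0.564706 = 1.381
Σt over all 3·3 pixels = 6304/425 ≈ 14.8329412
V = pitch²·Σt = 1.75²·6304/425 = 45.426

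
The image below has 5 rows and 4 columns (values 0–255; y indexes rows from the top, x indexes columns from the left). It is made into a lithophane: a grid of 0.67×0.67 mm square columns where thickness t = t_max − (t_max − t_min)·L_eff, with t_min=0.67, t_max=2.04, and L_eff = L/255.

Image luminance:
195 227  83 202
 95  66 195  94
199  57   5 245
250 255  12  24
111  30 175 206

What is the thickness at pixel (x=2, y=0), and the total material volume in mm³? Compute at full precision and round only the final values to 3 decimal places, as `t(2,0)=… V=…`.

t(2,0)=1.594 V=11.741

span = t_max - t_min = 2.04 - 0.67 = 1.370
L(2,0) = 83, L_eff = 83/255 = 0.325490
t(2,0) = 2.04 - 1.370·0.325490 = 1.594
Σt over all 5·4 pixels = 333469/12750 ≈ 26.1544314
V = pitch²·Σt = 0.67²·333469/12750 = 11.741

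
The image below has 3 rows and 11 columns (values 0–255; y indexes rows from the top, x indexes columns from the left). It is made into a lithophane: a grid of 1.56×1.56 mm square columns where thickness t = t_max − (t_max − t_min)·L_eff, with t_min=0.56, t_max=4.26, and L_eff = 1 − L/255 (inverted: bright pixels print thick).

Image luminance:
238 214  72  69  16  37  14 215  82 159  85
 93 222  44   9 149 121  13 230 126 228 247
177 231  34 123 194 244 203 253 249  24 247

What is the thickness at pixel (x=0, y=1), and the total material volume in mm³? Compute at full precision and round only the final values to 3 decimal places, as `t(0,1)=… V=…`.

t(0,1)=1.909 V=209.593

span = t_max - t_min = 4.26 - 0.56 = 3.700
L(0,1) = 93, L_eff = 1 - 93/255 = 0.635294 (inverted)
t(0,1) = 4.26 - 3.700·0.635294 = 1.909
Σt over all 3·11 pixels = 36603/425 ≈ 86.1247059
V = pitch²·Σt = 1.56²·36603/425 = 209.593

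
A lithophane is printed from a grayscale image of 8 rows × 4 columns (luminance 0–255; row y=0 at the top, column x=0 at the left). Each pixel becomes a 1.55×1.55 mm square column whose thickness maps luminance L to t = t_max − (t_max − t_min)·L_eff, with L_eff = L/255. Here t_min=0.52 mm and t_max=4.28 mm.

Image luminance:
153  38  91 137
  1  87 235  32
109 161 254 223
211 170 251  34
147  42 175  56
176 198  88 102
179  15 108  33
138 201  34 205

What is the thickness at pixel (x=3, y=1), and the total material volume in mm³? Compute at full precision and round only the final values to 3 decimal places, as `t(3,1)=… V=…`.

span = t_max - t_min = 4.28 - 0.52 = 3.760
L(3,1) = 32, L_eff = 32/255 = 0.125490
t(3,1) = 4.28 - 3.760·0.125490 = 3.808
Σt over all 8·4 pixels = 489224/6375 ≈ 76.7410196
V = pitch²·Σt = 1.55²·489224/6375 = 184.370

t(3,1)=3.808 V=184.370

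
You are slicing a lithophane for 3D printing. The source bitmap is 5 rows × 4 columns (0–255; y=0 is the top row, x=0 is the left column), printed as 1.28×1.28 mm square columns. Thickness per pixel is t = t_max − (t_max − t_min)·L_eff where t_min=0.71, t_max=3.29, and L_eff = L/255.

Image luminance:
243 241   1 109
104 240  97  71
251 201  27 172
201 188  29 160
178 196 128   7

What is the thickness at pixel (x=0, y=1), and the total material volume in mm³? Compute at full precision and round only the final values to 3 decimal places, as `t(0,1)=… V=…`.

span = t_max - t_min = 3.29 - 0.71 = 2.580
L(0,1) = 104, L_eff = 104/255 = 0.407843
t(0,1) = 3.29 - 2.580·0.407843 = 2.238
Σt over all 5·4 pixels = 78679/2125 ≈ 37.0254118
V = pitch²·Σt = 1.28²·78679/2125 = 60.662

t(0,1)=2.238 V=60.662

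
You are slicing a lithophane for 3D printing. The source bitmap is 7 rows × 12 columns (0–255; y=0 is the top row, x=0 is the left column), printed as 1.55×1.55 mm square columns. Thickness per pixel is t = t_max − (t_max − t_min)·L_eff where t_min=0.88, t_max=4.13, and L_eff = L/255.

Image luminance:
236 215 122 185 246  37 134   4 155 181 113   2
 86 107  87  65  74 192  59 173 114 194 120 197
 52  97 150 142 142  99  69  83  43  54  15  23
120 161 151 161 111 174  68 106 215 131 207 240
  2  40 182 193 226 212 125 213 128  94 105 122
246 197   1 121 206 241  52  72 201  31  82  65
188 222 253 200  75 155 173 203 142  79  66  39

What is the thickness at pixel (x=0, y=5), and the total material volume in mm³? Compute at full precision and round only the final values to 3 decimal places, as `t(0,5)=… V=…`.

span = t_max - t_min = 4.13 - 0.88 = 3.250
L(0,5) = 246, L_eff = 246/255 = 0.964706
t(0,5) = 4.13 - 3.250·0.964706 = 0.995
Σt over all 7·12 pixels = 265783/1275 ≈ 208.4572549
V = pitch²·Σt = 1.55²·265783/1275 = 500.819

t(0,5)=0.995 V=500.819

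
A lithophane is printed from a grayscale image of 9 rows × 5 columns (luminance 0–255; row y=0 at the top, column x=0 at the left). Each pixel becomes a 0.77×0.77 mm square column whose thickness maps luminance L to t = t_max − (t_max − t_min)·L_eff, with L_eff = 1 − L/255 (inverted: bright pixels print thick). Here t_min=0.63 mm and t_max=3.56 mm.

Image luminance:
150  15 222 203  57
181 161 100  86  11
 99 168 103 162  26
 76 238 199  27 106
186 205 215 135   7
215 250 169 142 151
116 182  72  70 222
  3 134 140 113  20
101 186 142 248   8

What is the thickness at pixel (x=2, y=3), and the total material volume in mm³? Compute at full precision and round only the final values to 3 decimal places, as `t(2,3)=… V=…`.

span = t_max - t_min = 3.56 - 0.63 = 2.930
L(2,3) = 199, L_eff = 1 - 199/255 = 0.219608 (inverted)
t(2,3) = 3.56 - 2.930·0.219608 = 2.917
Σt over all 9·5 pixels = 2428771/25500 ≈ 95.2459216
V = pitch²·Σt = 0.77²·2428771/25500 = 56.471

t(2,3)=2.917 V=56.471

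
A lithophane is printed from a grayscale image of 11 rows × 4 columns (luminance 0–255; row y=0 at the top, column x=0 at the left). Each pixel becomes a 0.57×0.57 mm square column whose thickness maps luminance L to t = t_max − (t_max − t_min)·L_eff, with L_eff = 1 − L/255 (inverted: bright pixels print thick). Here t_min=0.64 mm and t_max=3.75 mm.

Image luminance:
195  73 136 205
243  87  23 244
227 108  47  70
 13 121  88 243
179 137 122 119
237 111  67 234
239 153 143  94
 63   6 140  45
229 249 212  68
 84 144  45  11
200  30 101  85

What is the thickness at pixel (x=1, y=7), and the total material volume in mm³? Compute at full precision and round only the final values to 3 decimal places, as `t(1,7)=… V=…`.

span = t_max - t_min = 3.75 - 0.64 = 3.110
L(1,7) = 6, L_eff = 1 - 6/255 = 0.976471 (inverted)
t(1,7) = 3.75 - 3.110·0.976471 = 0.713
Σt over all 11·4 pixels = 16543/170 ≈ 97.3117647
V = pitch²·Σt = 0.57²·16543/170 = 31.617

t(1,7)=0.713 V=31.617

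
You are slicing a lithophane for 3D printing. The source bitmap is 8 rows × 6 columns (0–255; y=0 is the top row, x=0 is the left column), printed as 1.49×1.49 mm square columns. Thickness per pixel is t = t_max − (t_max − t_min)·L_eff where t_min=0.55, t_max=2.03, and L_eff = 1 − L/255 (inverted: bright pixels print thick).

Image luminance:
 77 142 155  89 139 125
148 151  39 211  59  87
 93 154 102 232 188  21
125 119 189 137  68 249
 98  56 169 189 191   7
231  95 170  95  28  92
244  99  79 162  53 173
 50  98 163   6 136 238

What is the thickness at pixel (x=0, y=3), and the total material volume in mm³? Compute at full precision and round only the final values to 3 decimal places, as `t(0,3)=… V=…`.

span = t_max - t_min = 2.03 - 0.55 = 1.480
L(0,3) = 125, L_eff = 1 - 125/255 = 0.509804 (inverted)
t(0,3) = 2.03 - 1.480·0.509804 = 1.275
Σt over all 8·6 pixels = 130359/2125 ≈ 61.3454118
V = pitch²·Σt = 1.49²·130359/2125 = 136.193

t(0,3)=1.275 V=136.193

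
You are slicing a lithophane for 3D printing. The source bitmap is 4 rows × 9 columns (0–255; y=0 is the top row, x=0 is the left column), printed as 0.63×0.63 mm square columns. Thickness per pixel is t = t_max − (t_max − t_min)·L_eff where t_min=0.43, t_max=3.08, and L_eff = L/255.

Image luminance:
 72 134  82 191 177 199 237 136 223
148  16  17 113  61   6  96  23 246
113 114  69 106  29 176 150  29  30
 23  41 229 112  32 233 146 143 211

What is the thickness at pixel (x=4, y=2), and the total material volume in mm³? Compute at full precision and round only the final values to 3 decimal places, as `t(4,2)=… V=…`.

t(4,2)=2.779 V=26.837

span = t_max - t_min = 3.08 - 0.43 = 2.650
L(4,2) = 29, L_eff = 29/255 = 0.113725
t(4,2) = 3.08 - 2.650·0.113725 = 2.779
Σt over all 4·9 pixels = 344849/5100 ≈ 67.6174510
V = pitch²·Σt = 0.63²·344849/5100 = 26.837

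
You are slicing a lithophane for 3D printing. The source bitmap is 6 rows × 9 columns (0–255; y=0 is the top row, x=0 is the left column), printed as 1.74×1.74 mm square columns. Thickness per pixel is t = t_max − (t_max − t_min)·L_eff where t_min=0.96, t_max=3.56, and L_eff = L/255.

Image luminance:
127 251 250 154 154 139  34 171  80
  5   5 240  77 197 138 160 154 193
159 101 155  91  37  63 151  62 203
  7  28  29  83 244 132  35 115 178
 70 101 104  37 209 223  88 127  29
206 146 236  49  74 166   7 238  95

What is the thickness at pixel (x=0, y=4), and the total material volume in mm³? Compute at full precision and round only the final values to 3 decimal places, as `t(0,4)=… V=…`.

t(0,4)=2.846 V=378.070

span = t_max - t_min = 3.56 - 0.96 = 2.600
L(0,4) = 70, L_eff = 70/255 = 0.274510
t(0,4) = 3.56 - 2.600·0.274510 = 2.846
Σt over all 6·9 pixels = 31843/255 ≈ 124.8745098
V = pitch²·Σt = 1.74²·31843/255 = 378.070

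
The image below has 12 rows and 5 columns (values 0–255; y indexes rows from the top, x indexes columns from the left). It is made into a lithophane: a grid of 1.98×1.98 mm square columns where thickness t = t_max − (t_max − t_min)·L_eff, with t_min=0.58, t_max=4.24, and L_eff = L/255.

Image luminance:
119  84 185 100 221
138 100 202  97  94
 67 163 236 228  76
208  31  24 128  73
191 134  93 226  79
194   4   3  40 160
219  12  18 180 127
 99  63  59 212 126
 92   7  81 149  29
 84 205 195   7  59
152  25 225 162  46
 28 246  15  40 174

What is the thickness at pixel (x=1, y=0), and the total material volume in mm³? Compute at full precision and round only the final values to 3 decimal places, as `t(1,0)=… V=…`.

t(1,0)=3.034 V=612.806

span = t_max - t_min = 4.24 - 0.58 = 3.660
L(1,0) = 84, L_eff = 84/255 = 0.329412
t(1,0) = 4.24 - 3.660·0.329412 = 3.034
Σt over all 12·5 pixels = 156.312
V = pitch²·Σt = 1.98²·156.312 = 612.806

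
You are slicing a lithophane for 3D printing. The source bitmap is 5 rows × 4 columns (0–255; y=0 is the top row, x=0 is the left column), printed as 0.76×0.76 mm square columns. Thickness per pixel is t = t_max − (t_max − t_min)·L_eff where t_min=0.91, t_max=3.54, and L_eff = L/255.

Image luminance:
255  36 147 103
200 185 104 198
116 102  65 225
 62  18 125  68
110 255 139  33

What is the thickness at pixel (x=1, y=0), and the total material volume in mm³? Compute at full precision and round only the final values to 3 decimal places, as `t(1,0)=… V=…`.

span = t_max - t_min = 3.54 - 0.91 = 2.630
L(1,0) = 36, L_eff = 36/255 = 0.141176
t(1,0) = 3.54 - 2.630·0.141176 = 3.169
Σt over all 5·4 pixels = 567901/12750 ≈ 44.5412549
V = pitch²·Σt = 0.76²·567901/12750 = 25.727

t(1,0)=3.169 V=25.727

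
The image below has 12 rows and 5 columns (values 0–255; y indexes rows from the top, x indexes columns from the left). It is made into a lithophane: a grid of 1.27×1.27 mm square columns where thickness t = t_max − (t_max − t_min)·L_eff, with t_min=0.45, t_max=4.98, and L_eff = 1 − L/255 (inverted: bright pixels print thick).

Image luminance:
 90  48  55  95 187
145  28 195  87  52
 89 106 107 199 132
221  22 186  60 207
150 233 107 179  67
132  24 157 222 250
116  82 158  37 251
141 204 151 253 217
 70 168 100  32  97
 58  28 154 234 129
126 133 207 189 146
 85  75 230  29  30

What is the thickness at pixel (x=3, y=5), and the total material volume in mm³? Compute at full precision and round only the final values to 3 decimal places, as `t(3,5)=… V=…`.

t(3,5)=4.394 V=265.951

span = t_max - t_min = 4.98 - 0.45 = 4.530
L(3,5) = 222, L_eff = 1 - 222/255 = 0.129412 (inverted)
t(3,5) = 4.98 - 4.530·0.129412 = 4.394
Σt over all 12·5 pixels = 700781/4250 ≈ 164.8896471
V = pitch²·Σt = 1.27²·700781/4250 = 265.951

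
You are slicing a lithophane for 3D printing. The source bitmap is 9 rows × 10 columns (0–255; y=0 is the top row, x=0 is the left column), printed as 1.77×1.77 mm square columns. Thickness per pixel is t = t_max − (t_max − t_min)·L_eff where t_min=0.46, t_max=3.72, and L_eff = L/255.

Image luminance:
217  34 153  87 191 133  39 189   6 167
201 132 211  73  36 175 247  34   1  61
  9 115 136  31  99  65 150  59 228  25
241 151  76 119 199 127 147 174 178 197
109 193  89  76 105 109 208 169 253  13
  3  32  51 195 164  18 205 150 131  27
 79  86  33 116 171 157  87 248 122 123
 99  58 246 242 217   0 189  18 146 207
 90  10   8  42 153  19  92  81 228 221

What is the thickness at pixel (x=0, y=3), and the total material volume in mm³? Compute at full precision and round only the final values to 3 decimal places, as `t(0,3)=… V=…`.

span = t_max - t_min = 3.72 - 0.46 = 3.260
L(0,3) = 241, L_eff = 241/255 = 0.945098
t(0,3) = 3.72 - 3.260·0.945098 = 0.639
Σt over all 9·10 pixels = 2508137/12750 ≈ 196.7166275
V = pitch²·Σt = 1.77²·2508137/12750 = 616.294

t(0,3)=0.639 V=616.294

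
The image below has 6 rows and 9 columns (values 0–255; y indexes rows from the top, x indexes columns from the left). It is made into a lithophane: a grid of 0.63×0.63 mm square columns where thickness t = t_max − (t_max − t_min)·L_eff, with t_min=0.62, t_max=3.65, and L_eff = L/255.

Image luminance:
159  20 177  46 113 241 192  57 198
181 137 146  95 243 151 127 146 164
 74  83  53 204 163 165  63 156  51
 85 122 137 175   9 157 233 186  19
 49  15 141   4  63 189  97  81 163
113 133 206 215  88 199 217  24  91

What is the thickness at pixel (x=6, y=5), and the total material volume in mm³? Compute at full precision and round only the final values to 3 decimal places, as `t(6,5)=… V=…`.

t(6,5)=1.072 V=46.084

span = t_max - t_min = 3.65 - 0.62 = 3.030
L(6,5) = 217, L_eff = 217/255 = 0.850980
t(6,5) = 3.65 - 3.030·0.850980 = 1.072
Σt over all 6·9 pixels = 493467/4250 ≈ 116.1098824
V = pitch²·Σt = 0.63²·493467/4250 = 46.084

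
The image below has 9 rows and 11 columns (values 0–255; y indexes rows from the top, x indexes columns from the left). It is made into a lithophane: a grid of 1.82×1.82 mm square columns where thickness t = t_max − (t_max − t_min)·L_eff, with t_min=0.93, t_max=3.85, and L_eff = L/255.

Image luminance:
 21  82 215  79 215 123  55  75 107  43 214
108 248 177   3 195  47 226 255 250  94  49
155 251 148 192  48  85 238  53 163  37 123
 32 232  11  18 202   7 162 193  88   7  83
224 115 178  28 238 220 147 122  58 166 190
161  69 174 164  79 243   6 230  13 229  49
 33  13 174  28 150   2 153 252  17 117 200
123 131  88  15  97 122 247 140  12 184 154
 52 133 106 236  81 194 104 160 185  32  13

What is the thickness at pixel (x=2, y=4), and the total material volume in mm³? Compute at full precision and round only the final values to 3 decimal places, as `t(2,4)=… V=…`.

span = t_max - t_min = 3.85 - 0.93 = 2.920
L(2,4) = 178, L_eff = 178/255 = 0.698039
t(2,4) = 3.85 - 2.920·0.698039 = 1.812
Σt over all 9·11 pixels = 1227881/5100 ≈ 240.7609804
V = pitch²·Σt = 1.82²·1227881/5100 = 797.497

t(2,4)=1.812 V=797.497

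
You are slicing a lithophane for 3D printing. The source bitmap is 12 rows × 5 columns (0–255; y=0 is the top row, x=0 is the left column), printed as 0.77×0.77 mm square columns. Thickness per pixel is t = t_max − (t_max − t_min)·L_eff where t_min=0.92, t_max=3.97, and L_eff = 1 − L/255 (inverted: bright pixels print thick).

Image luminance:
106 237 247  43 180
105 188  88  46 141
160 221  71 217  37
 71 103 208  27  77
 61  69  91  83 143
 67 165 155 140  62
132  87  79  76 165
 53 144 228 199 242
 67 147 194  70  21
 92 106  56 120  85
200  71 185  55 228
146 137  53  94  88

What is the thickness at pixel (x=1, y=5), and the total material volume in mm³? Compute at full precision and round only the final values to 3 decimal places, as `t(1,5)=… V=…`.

t(1,5)=2.894 V=83.993

span = t_max - t_min = 3.97 - 0.92 = 3.050
L(1,5) = 165, L_eff = 1 - 165/255 = 0.352941 (inverted)
t(1,5) = 3.97 - 3.050·0.352941 = 2.894
Σt over all 12·5 pixels = 722489/5100 ≈ 141.6645098
V = pitch²·Σt = 0.77²·722489/5100 = 83.993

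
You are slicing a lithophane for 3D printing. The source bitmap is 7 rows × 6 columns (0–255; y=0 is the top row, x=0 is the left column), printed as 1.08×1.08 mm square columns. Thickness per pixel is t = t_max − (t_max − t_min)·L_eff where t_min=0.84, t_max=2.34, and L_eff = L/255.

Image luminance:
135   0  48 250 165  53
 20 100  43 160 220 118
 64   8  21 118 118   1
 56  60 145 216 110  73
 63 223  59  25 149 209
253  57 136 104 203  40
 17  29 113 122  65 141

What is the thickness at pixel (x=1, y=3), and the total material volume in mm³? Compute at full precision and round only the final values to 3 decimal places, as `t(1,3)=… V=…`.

span = t_max - t_min = 2.34 - 0.84 = 1.500
L(1,3) = 60, L_eff = 60/255 = 0.235294
t(1,3) = 2.34 - 1.500·0.235294 = 1.987
Σt over all 7·6 pixels = 30994/425 ≈ 72.9270588
V = pitch²·Σt = 1.08²·30994/425 = 85.062

t(1,3)=1.987 V=85.062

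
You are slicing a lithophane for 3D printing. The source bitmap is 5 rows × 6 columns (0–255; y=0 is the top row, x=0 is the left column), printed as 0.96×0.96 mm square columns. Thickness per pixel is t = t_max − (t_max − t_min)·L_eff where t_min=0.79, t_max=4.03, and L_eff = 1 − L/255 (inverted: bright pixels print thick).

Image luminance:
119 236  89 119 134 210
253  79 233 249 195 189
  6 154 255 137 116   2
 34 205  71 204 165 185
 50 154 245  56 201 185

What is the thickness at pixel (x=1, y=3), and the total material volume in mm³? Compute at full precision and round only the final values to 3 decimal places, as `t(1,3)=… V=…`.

t(1,3)=3.395 V=74.887

span = t_max - t_min = 4.03 - 0.79 = 3.240
L(1,3) = 205, L_eff = 1 - 205/255 = 0.196078 (inverted)
t(1,3) = 4.03 - 3.240·0.196078 = 3.395
Σt over all 5·6 pixels = 69069/850 ≈ 81.2576471
V = pitch²·Σt = 0.96²·69069/850 = 74.887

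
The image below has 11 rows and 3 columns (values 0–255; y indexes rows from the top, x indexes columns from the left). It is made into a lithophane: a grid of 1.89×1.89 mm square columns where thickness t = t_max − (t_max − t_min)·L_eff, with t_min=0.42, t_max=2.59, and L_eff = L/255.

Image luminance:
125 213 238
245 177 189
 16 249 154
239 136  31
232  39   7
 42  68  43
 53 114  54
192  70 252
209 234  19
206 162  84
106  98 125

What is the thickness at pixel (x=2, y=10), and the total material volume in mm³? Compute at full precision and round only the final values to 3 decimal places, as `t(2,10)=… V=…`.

t(2,10)=1.526 V=170.918

span = t_max - t_min = 2.59 - 0.42 = 2.170
L(2,10) = 125, L_eff = 125/255 = 0.490196
t(2,10) = 2.59 - 2.170·0.490196 = 1.526
Σt over all 11·3 pixels = 305032/6375 ≈ 47.8481569
V = pitch²·Σt = 1.89²·305032/6375 = 170.918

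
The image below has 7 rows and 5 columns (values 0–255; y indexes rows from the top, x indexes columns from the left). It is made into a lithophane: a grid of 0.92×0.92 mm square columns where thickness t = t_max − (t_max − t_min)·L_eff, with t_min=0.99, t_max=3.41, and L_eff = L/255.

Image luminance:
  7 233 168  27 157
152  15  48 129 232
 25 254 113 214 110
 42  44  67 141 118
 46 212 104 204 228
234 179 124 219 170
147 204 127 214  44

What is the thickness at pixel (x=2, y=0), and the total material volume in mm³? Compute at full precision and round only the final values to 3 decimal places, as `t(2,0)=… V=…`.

t(2,0)=1.816 V=62.847

span = t_max - t_min = 3.41 - 0.99 = 2.420
L(2,0) = 168, L_eff = 168/255 = 0.658824
t(2,0) = 3.41 - 2.420·0.658824 = 1.816
Σt over all 7·5 pixels = 631147/8500 ≈ 74.2525882
V = pitch²·Σt = 0.92²·631147/8500 = 62.847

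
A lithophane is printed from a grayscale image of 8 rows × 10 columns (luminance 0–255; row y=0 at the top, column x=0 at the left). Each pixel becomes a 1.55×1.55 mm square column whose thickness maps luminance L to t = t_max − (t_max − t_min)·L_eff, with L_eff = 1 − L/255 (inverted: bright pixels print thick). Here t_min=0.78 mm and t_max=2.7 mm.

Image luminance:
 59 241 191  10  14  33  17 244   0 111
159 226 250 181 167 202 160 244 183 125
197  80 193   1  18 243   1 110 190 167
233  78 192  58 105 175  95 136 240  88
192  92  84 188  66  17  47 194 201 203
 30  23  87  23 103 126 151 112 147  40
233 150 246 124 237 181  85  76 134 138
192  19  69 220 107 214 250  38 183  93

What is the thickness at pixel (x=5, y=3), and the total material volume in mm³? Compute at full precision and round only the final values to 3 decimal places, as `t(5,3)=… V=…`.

span = t_max - t_min = 2.7 - 0.78 = 1.920
L(5,3) = 175, L_eff = 1 - 175/255 = 0.313725 (inverted)
t(5,3) = 2.7 - 1.920·0.313725 = 2.098
Σt over all 8·10 pixels = 301112/2125 ≈ 141.6997647
V = pitch²·Σt = 1.55²·301112/2125 = 340.434

t(5,3)=2.098 V=340.434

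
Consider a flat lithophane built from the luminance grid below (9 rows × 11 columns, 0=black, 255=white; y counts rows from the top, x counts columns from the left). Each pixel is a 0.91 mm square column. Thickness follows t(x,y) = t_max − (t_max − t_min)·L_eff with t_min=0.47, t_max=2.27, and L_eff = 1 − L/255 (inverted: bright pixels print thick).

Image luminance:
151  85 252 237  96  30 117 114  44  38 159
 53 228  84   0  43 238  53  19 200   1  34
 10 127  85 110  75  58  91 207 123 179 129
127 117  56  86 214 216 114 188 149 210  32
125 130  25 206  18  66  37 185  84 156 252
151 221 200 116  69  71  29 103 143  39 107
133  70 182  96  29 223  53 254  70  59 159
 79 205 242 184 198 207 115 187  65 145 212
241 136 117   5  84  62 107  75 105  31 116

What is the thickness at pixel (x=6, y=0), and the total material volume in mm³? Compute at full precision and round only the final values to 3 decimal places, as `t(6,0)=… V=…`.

span = t_max - t_min = 2.27 - 0.47 = 1.800
L(6,0) = 117, L_eff = 1 - 117/255 = 0.541176 (inverted)
t(6,0) = 2.27 - 1.800·0.541176 = 1.296
Σt over all 9·11 pixels = 220197/1700 ≈ 129.5276471
V = pitch²·Σt = 0.91²·220197/1700 = 107.262

t(6,0)=1.296 V=107.262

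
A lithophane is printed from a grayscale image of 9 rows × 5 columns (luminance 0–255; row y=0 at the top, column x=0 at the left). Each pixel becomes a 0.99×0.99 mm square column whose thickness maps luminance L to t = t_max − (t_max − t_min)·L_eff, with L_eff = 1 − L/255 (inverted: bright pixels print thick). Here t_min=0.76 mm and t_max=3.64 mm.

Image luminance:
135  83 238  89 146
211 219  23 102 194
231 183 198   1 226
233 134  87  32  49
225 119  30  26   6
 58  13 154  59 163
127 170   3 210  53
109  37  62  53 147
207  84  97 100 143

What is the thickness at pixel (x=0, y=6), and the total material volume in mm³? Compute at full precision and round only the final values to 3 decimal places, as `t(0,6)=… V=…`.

span = t_max - t_min = 3.64 - 0.76 = 2.880
L(0,6) = 127, L_eff = 1 - 127/255 = 0.501961 (inverted)
t(0,6) = 3.64 - 2.880·0.501961 = 2.194
Σt over all 9·5 pixels = 199131/2125 ≈ 93.7087059
V = pitch²·Σt = 0.99²·199131/2125 = 91.844

t(0,6)=2.194 V=91.844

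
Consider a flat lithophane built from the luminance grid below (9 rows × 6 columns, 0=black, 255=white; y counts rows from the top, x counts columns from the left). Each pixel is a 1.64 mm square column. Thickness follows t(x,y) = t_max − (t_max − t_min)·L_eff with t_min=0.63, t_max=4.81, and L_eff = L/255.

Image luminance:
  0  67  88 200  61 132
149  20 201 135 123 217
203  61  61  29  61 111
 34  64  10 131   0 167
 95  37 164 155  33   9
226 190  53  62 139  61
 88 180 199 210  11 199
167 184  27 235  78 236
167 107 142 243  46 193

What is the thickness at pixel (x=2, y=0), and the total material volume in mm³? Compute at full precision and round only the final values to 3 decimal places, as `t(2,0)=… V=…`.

span = t_max - t_min = 4.81 - 0.63 = 4.180
L(2,0) = 88, L_eff = 88/255 = 0.345098
t(2,0) = 4.81 - 4.180·0.345098 = 3.367
Σt over all 9·6 pixels = 333856/2125 ≈ 157.1087059
V = pitch²·Σt = 1.64²·333856/2125 = 422.560

t(2,0)=3.367 V=422.560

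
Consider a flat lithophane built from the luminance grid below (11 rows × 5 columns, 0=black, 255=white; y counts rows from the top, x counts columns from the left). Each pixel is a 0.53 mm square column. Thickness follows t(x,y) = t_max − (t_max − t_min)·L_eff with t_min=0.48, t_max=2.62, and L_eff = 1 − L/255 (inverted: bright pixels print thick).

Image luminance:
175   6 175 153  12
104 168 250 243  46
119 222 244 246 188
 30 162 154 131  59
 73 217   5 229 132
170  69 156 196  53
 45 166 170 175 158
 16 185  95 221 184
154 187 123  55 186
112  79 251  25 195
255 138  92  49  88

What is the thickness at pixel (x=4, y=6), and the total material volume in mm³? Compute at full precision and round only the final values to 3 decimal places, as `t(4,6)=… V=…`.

span = t_max - t_min = 2.62 - 0.48 = 2.140
L(4,6) = 158, L_eff = 1 - 158/255 = 0.380392 (inverted)
t(4,6) = 2.62 - 2.140·0.380392 = 1.806
Σt over all 11·5 pixels = 1148837/12750 ≈ 90.1048627
V = pitch²·Σt = 0.53²·1148837/12750 = 25.310

t(4,6)=1.806 V=25.310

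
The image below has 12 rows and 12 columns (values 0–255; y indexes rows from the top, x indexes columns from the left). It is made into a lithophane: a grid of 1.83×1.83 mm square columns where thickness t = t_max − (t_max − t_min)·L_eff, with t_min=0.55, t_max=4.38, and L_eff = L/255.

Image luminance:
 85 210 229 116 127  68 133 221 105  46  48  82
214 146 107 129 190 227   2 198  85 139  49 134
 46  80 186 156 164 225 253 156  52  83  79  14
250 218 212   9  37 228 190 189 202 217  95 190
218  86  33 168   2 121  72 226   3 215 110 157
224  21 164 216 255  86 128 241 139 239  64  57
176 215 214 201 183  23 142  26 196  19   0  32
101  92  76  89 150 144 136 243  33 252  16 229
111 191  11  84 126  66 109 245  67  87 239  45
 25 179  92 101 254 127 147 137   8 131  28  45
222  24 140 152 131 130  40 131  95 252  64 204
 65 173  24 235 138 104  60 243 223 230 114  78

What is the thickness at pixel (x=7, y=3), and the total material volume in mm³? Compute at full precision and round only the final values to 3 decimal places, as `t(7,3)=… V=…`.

span = t_max - t_min = 4.38 - 0.55 = 3.830
L(7,3) = 189, L_eff = 189/255 = 0.741176
t(7,3) = 4.38 - 3.830·0.741176 = 1.541
Σt over all 12·12 pixels = 8890237/25500 ≈ 348.6367451
V = pitch²·Σt = 1.83²·8890237/25500 = 1167.550

t(7,3)=1.541 V=1167.550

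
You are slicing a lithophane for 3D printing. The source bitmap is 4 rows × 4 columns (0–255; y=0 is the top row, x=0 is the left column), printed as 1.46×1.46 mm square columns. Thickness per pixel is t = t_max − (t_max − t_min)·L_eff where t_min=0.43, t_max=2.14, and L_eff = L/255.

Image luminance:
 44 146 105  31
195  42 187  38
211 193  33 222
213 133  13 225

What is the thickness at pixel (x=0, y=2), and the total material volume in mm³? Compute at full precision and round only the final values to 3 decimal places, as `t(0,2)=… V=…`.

span = t_max - t_min = 2.14 - 0.43 = 1.710
L(0,2) = 211, L_eff = 211/255 = 0.827451
t(0,2) = 2.14 - 1.710·0.827451 = 0.725
Σt over all 4·4 pixels = 175273/8500 ≈ 20.6203529
V = pitch²·Σt = 1.46²·175273/8500 = 43.954

t(0,2)=0.725 V=43.954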